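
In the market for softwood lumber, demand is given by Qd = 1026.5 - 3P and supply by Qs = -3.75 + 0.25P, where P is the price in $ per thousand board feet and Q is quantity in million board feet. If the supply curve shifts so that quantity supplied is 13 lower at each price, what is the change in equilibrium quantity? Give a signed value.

At equilibrium Qd = Qs, so 1026.5 - 3P = -3.75 + 0.25P; collecting terms, 1030.25 = 3.25P and P* = 317.
Substitute back: Q* = 1026.5 - 3(317) = 75.5.
After the shift, supply is Qs = -16.75 + 0.25P.
Re-solving, 3.25P = 1043.25 gives P = 321 and Q = 63.5.
ΔQ = 63.5 - 75.5 = -12.

ΔQ = -12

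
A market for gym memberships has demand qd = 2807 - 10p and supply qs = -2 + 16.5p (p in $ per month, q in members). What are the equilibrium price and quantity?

p* = 106, q* = 1747

The market clears where 2807 - 10p = -2 + 16.5p. Rearranging, 26.5p = 2809, hence p* = 106.
Plugging p* into demand: q* = 2807 - 10(106) = 1747.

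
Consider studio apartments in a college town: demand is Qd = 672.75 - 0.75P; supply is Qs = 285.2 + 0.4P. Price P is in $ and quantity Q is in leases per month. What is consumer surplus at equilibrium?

At equilibrium Qd = Qs, so 672.75 - 0.75P = 285.2 + 0.4P; collecting terms, 387.55 = 1.15P and P* = 337.
Substitute back: Q* = 672.75 - 0.75(337) = 420.
Demand choke price (Qd = 0): P = 672.75/0.75 = 897. Consumer surplus = ½ × (897 - 337) × 420 = 117600.

Consumer surplus = 117600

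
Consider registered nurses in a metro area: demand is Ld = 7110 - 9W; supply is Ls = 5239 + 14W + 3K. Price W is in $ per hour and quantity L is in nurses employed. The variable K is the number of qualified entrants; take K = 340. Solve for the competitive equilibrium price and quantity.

W* = 37, L* = 6777

With K = 340, supply is Ls = 6259 + 14W.
Equating demand and supply, 7110 - 9W = 6259 + 14W gives 23W = 851, so W* = 37.
Substitute back: L* = 7110 - 9(37) = 6777.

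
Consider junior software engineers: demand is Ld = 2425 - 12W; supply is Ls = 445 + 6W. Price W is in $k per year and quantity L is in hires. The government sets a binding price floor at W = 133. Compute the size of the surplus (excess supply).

Evaluating both curves at the floor price 133 gives Ld = 829, Ls = 1243.
Surplus = Ls - Ld = 1243 - 829 = 414.

Surplus = 414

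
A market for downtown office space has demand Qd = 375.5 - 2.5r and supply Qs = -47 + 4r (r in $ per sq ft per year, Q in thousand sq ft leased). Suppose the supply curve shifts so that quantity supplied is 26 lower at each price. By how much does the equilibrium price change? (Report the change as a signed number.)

At equilibrium Qd = Qs, so 375.5 - 2.5r = -47 + 4r; collecting terms, 422.5 = 6.5r and r* = 65.
Then Q* = 375.5 - 2.5(65) = 213.
After the shift, supply is Qs = -73 + 4r.
The new intersection has 448.5 = 6.5r, i.e. r = 69, Q = 203.
Δr = 69 - 65 = 4.

Δr = 4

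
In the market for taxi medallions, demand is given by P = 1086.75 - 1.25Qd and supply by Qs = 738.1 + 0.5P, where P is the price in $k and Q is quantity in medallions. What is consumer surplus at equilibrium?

Consumer surplus = 388681.225

Solving each curve for Q: Qd = 869.4 - 0.8P.
Equating demand and supply, 869.4 - 0.8P = 738.1 + 0.5P gives 1.3P = 131.3, so P* = 101.
Substitute back: Q* = 869.4 - 0.8(101) = 788.6.
Demand choke price (Qd = 0): P = 869.4/0.8 = 1086.75. Consumer surplus = ½ × (1086.75 - 101) × 788.6 = 388681.225.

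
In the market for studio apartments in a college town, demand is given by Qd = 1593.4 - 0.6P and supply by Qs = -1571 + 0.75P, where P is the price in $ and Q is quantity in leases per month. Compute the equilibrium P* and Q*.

Set Qd = Qs: 1593.4 - 0.6P = -1571 + 0.75P, so 3164.4 = 1.35P and P* = 2344.
Then Q* = 1593.4 - 0.6(2344) = 187.

P* = 2344, Q* = 187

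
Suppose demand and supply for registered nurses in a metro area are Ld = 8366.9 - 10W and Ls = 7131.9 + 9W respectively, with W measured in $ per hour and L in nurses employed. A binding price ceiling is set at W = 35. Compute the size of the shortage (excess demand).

Shortage = 570

Evaluating both curves at the ceiling price 35 gives Ld = 8016.9, Ls = 7446.9.
Shortage = Ld - Ls = 8016.9 - 7446.9 = 570.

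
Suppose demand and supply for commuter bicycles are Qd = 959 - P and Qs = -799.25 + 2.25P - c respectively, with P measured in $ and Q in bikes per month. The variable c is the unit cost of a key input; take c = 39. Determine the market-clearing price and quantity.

With c = 39, supply is Qs = -838.25 + 2.25P.
At equilibrium Qd = Qs, so 959 - P = -838.25 + 2.25P; collecting terms, 1797.25 = 3.25P and P* = 553.
Plugging P* into demand: Q* = 959 - 553 = 406.

P* = 553, Q* = 406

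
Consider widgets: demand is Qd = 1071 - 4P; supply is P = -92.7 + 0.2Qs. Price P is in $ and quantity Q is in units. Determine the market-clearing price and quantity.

Inverting to quantity form: Qs = 463.5 + 5P.
The market clears where 1071 - 4P = 463.5 + 5P. Rearranging, 9P = 607.5, hence P* = 67.5.
From the demand curve, Q* = 1071 - 4(67.5) = 801.

P* = 67.5, Q* = 801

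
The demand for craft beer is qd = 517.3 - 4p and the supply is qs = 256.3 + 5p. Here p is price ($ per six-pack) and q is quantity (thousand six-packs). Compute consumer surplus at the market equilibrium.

At equilibrium qd = qs, so 517.3 - 4p = 256.3 + 5p; collecting terms, 261 = 9p and p* = 29.
Plugging p* into demand: q* = 517.3 - 4(29) = 401.3.
Demand choke price (qd = 0): p = 517.3/4 = 129.325. Consumer surplus = ½ × (129.325 - 29) × 401.3 = 20130.21125.

Consumer surplus = 20130.21125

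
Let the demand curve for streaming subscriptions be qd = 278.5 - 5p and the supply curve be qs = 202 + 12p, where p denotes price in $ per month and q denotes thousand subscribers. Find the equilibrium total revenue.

Total revenue = 1152

Equating demand and supply, 278.5 - 5p = 202 + 12p gives 17p = 76.5, so p* = 4.5.
Plugging p* into demand: q* = 278.5 - 5(4.5) = 256.
Total revenue = p* × q* = 4.5 × 256 = 1152.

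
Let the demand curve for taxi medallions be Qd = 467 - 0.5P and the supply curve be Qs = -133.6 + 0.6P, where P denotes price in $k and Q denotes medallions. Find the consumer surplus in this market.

Consumer surplus = 37636

The market clears where 467 - 0.5P = -133.6 + 0.6P. Rearranging, 1.1P = 600.6, hence P* = 546.
Plugging P* into demand: Q* = 467 - 0.5(546) = 194.
Demand choke price (Qd = 0): P = 467/0.5 = 934. Consumer surplus = ½ × (934 - 546) × 194 = 37636.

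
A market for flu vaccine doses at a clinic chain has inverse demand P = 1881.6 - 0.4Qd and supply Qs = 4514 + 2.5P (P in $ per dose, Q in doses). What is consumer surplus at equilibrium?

Inverting to quantity form: Qd = 4704 - 2.5P.
Equating demand and supply, 4704 - 2.5P = 4514 + 2.5P gives 5P = 190, so P* = 38.
From the demand curve, Q* = 4704 - 2.5(38) = 4609.
Demand choke price (Qd = 0): P = 4704/2.5 = 1881.6. Consumer surplus = ½ × (1881.6 - 38) × 4609 = 4248576.2.

Consumer surplus = 4248576.2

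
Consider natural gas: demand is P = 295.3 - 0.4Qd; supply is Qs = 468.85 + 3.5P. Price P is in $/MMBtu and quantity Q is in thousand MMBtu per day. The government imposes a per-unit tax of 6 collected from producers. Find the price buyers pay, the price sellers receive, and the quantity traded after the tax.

Rewriting in direct form: Qd = 738.25 - 2.5P.
Producers keep P_s = P_b - 6 per unit, so supply in terms of the buyer price is Qs = 447.85 + 3.5P_b.
Set Qd = Qs: 738.25 - 2.5P_b = 447.85 + 3.5P_b, so 290.4 = 6P_b and P_b = 48.4.
So P_s = 42.4 and the quantity traded is Q = 738.25 - 2.5(48.4) = 617.25.

P_b = 48.4, P_s = 42.4, Q = 617.25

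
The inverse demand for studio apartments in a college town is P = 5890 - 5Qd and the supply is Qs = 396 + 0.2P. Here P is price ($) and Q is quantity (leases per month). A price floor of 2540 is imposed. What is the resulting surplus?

Surplus = 234

Solving each curve for Q: Qd = 1178 - 0.2P.
With P fixed at 2540, quantity demanded is 670 and quantity supplied is 904.
Surplus = Qs - Qd = 904 - 670 = 234.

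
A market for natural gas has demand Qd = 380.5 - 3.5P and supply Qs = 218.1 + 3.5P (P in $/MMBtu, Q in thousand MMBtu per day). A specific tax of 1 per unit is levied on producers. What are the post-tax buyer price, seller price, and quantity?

The tax drives a wedge P_b - P_s = 1. Substituting P_s = P_b - 1 into supply: Qs = 214.6 + 3.5P_b.
Equate demand and the shifted supply: 380.5 - 3.5P_b = 214.6 + 3.5P_b, giving 7P_b = 165.9, so P_b = 23.7.
So P_s = 22.7 and the quantity traded is Q = 380.5 - 3.5(23.7) = 297.55.

P_b = 23.7, P_s = 22.7, Q = 297.55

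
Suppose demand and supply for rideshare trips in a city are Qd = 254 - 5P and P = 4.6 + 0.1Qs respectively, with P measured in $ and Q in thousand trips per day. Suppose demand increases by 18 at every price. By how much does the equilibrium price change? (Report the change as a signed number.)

Solving each curve for Q: Qs = -46 + 10P.
The market clears where 254 - 5P = -46 + 10P. Rearranging, 15P = 300, hence P* = 20.
Then Q* = 254 - 5(20) = 154.
After the shift, demand is Qd = 272 - 5P.
The new intersection has 318 = 15P, i.e. P = 21.2, Q = 166.
ΔP = 21.2 - 20 = 1.2.

ΔP = 1.2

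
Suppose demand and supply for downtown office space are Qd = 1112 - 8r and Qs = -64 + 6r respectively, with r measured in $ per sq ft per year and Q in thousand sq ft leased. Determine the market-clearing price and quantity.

Equating demand and supply, 1112 - 8r = -64 + 6r gives 14r = 1176, so r* = 84.
Then Q* = 1112 - 8(84) = 440.

r* = 84, Q* = 440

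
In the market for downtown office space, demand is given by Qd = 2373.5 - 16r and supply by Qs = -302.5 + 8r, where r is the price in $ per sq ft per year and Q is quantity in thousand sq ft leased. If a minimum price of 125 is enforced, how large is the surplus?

Surplus = 324

Evaluating both curves at the floor price 125 gives Qd = 373.5, Qs = 697.5.
Surplus = Qs - Qd = 697.5 - 373.5 = 324.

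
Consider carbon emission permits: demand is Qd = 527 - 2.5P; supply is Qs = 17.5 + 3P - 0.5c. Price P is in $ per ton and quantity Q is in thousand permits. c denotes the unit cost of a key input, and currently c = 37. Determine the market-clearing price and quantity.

P* = 96, Q* = 287

With c = 37, supply is Qs = -1 + 3P.
Set Qd = Qs: 527 - 2.5P = -1 + 3P, so 528 = 5.5P and P* = 96.
From the demand curve, Q* = 527 - 2.5(96) = 287.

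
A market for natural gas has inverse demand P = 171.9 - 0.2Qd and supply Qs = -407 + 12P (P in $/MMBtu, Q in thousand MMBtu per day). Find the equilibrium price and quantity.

Inverting to quantity form: Qd = 859.5 - 5P.
Set Qd = Qs: 859.5 - 5P = -407 + 12P, so 1266.5 = 17P and P* = 74.5.
Plugging P* into demand: Q* = 859.5 - 5(74.5) = 487.

P* = 74.5, Q* = 487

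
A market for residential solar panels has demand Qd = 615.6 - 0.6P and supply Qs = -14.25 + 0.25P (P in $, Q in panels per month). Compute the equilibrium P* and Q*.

Set Qd = Qs: 615.6 - 0.6P = -14.25 + 0.25P, so 629.85 = 0.85P and P* = 741.
Plugging P* into demand: Q* = 615.6 - 0.6(741) = 171.

P* = 741, Q* = 171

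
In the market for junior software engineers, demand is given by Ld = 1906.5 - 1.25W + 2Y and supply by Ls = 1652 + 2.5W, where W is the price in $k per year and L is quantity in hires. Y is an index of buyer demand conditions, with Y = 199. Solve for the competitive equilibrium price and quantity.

W* = 174, L* = 2087

With Y = 199, demand is Ld = 2304.5 - 1.25W.
At equilibrium Ld = Ls, so 2304.5 - 1.25W = 1652 + 2.5W; collecting terms, 652.5 = 3.75W and W* = 174.
Plugging W* into demand: L* = 2304.5 - 1.25(174) = 2087.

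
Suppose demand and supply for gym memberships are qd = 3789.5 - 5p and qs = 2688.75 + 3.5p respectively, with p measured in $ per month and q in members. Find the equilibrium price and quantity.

Set qd = qs: 3789.5 - 5p = 2688.75 + 3.5p, so 1100.75 = 8.5p and p* = 129.5.
Substitute back: q* = 3789.5 - 5(129.5) = 3142.

p* = 129.5, q* = 3142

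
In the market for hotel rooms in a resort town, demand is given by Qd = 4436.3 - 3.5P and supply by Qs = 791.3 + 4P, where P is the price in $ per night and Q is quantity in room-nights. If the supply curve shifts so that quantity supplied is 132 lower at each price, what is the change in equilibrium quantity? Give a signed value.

Equating demand and supply, 4436.3 - 3.5P = 791.3 + 4P gives 7.5P = 3645, so P* = 486.
Plugging P* into demand: Q* = 4436.3 - 3.5(486) = 2735.3.
After the shift, supply is Qs = 659.3 + 4P.
The new intersection has 3777 = 7.5P, i.e. P = 503.6, Q = 2673.7.
ΔQ = 2673.7 - 2735.3 = -61.6.

ΔQ = -61.6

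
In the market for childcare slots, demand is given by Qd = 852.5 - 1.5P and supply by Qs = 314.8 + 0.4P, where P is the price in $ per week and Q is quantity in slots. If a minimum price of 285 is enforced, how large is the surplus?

At P = 285: Qd = 425 and Qs = 428.8.
Surplus = Qs - Qd = 428.8 - 425 = 3.8.

Surplus = 3.8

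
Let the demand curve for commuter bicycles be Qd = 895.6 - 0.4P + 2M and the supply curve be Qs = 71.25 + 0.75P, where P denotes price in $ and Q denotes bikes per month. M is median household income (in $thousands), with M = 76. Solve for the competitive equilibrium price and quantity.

P* = 849, Q* = 708

With M = 76, demand is Qd = 1047.6 - 0.4P.
Set Qd = Qs: 1047.6 - 0.4P = 71.25 + 0.75P, so 976.35 = 1.15P and P* = 849.
Substitute back: Q* = 1047.6 - 0.4(849) = 708.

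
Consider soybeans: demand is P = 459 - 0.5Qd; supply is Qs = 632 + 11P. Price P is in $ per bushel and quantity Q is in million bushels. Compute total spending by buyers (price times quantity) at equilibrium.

Inverting to quantity form: Qd = 918 - 2P.
Equating demand and supply, 918 - 2P = 632 + 11P gives 13P = 286, so P* = 22.
From the demand curve, Q* = 918 - 2(22) = 874.
Total spending by buyers = P* × Q* = 22 × 874 = 19228.

Total spending by buyers = 19228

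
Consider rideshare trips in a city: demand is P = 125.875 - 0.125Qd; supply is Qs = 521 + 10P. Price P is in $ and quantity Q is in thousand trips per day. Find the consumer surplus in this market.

Rewriting in direct form: Qd = 1007 - 8P.
At equilibrium Qd = Qs, so 1007 - 8P = 521 + 10P; collecting terms, 486 = 18P and P* = 27.
From the demand curve, Q* = 1007 - 8(27) = 791.
Demand choke price (Qd = 0): P = 1007/8 = 125.875. Consumer surplus = ½ × (125.875 - 27) × 791 = 39105.0625.

Consumer surplus = 39105.0625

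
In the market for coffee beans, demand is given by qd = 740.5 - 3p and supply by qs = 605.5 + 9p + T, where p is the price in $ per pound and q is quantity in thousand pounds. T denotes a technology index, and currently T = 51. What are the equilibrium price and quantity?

With T = 51, supply is qs = 656.5 + 9p.
The market clears where 740.5 - 3p = 656.5 + 9p. Rearranging, 12p = 84, hence p* = 7.
Then q* = 740.5 - 3(7) = 719.5.

p* = 7, q* = 719.5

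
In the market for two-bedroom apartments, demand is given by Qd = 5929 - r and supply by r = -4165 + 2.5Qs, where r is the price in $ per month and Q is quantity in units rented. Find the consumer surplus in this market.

Consumer surplus = 4158728

Rewriting in direct form: Qs = 1666 + 0.4r.
Equating demand and supply, 5929 - r = 1666 + 0.4r gives 1.4r = 4263, so r* = 3045.
From the demand curve, Q* = 5929 - 3045 = 2884.
Demand choke price (Qd = 0): r = 5929. Consumer surplus = ½ × (5929 - 3045) × 2884 = 4158728.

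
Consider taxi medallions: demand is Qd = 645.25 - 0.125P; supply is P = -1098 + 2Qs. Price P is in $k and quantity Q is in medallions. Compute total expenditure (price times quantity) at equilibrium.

Solving each curve for Q: Qs = 549 + 0.5P.
Set Qd = Qs: 645.25 - 0.125P = 549 + 0.5P, so 96.25 = 0.625P and P* = 154.
Then Q* = 645.25 - 0.125(154) = 626.
Total expenditure = P* × Q* = 154 × 626 = 96404.

Total expenditure = 96404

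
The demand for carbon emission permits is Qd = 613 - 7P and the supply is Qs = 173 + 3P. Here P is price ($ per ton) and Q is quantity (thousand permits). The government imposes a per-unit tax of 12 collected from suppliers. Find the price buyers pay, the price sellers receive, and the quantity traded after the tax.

Suppliers keep P_s = P_b - 12 per unit, so supply in terms of the buyer price is Qs = 137 + 3P_b.
Equate demand and the shifted supply: 613 - 7P_b = 137 + 3P_b, giving 10P_b = 476, so P_b = 47.6.
Then P_s = 47.6 - 12 = 35.6 and Q = 613 - 7(47.6) = 279.8.

P_b = 47.6, P_s = 35.6, Q = 279.8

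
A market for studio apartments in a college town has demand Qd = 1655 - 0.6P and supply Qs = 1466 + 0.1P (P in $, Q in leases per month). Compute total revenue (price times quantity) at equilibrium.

Equating demand and supply, 1655 - 0.6P = 1466 + 0.1P gives 0.7P = 189, so P* = 270.
Then Q* = 1655 - 0.6(270) = 1493.
Total revenue = P* × Q* = 270 × 1493 = 403110.

Total revenue = 403110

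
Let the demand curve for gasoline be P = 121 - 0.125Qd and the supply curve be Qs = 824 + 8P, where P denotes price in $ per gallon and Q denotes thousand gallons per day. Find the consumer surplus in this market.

Consumer surplus = 50176

Rewriting in direct form: Qd = 968 - 8P.
Equating demand and supply, 968 - 8P = 824 + 8P gives 16P = 144, so P* = 9.
Plugging P* into demand: Q* = 968 - 8(9) = 896.
Demand choke price (Qd = 0): P = 968/8 = 121. Consumer surplus = ½ × (121 - 9) × 896 = 50176.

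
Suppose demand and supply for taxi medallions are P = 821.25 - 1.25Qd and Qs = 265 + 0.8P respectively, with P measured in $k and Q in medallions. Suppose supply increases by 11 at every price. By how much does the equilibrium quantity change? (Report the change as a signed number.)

Inverting to quantity form: Qd = 657 - 0.8P.
At equilibrium Qd = Qs, so 657 - 0.8P = 265 + 0.8P; collecting terms, 392 = 1.6P and P* = 245.
Plugging P* into demand: Q* = 657 - 0.8(245) = 461.
After the shift, supply is Qs = 276 + 0.8P.
The new intersection has 381 = 1.6P, i.e. P = 238.125, Q = 466.5.
ΔQ = 466.5 - 461 = 5.5.

ΔQ = 5.5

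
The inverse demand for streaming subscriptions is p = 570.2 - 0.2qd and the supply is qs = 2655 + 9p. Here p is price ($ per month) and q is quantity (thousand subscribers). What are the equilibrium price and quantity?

In direct form, qd = 2851 - 5p.
The market clears where 2851 - 5p = 2655 + 9p. Rearranging, 14p = 196, hence p* = 14.
Plugging p* into demand: q* = 2851 - 5(14) = 2781.

p* = 14, q* = 2781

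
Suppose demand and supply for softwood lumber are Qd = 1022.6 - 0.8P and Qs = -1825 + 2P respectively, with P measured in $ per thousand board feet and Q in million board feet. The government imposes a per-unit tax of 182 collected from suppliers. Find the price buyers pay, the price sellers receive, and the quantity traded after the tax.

Suppliers keep P_s = P_b - 182 per unit, so supply in terms of the buyer price is Qs = -2189 + 2P_b.
Market clearing requires 1022.6 - 0.8P_b = -2189 + 2P_b; hence 3211.6 = 2.8P_b and P_b = 1147.
So P_s = 965 and the quantity traded is Q = 1022.6 - 0.8(1147) = 105.

P_b = 1147, P_s = 965, Q = 105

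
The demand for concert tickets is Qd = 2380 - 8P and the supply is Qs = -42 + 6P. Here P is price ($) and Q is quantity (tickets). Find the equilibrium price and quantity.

Set Qd = Qs: 2380 - 8P = -42 + 6P, so 2422 = 14P and P* = 173.
Then Q* = 2380 - 8(173) = 996.

P* = 173, Q* = 996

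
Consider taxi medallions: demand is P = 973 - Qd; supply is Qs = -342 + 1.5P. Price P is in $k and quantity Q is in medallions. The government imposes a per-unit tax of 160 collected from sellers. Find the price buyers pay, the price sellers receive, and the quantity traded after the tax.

P_b = 622, P_s = 462, Q = 351

Inverting to quantity form: Qd = 973 - P.
With a tax of 160 on sellers, they supply based on the net price P_s = P_b - 160, so Qs = -582 + 1.5P_b.
Set Qd = Qs: 973 - P_b = -582 + 1.5P_b, so 1555 = 2.5P_b and P_b = 622.
Then P_s = 622 - 160 = 462 and Q = 973 - 622 = 351.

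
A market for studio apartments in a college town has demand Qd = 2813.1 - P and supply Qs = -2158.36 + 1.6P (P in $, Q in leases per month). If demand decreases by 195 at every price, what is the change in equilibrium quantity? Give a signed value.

ΔQ = -120

At equilibrium Qd = Qs, so 2813.1 - P = -2158.36 + 1.6P; collecting terms, 4971.46 = 2.6P and P* = 1912.1.
Plugging P* into demand: Q* = 2813.1 - 1912.1 = 901.
After the shift, demand is Qd = 2618.1 - P.
The new intersection has 4776.46 = 2.6P, i.e. P = 1837.1, Q = 781.
ΔQ = 781 - 901 = -120.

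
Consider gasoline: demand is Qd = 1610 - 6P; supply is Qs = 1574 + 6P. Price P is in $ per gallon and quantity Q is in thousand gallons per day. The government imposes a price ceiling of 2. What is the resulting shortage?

Shortage = 12

At P = 2: Qd = 1598 and Qs = 1586.
Shortage = Qd - Qs = 1598 - 1586 = 12.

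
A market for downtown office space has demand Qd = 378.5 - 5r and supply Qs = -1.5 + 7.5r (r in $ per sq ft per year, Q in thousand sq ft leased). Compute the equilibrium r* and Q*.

r* = 30.4, Q* = 226.5

Equating demand and supply, 378.5 - 5r = -1.5 + 7.5r gives 12.5r = 380, so r* = 30.4.
Substitute back: Q* = 378.5 - 5(30.4) = 226.5.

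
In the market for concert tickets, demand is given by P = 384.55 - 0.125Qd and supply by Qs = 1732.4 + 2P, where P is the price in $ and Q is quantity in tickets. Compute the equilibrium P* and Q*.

Solving each curve for Q: Qd = 3076.4 - 8P.
At equilibrium Qd = Qs, so 3076.4 - 8P = 1732.4 + 2P; collecting terms, 1344 = 10P and P* = 134.4.
From the demand curve, Q* = 3076.4 - 8(134.4) = 2001.2.

P* = 134.4, Q* = 2001.2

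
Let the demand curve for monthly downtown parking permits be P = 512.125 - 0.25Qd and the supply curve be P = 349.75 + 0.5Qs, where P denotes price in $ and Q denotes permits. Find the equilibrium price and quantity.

Rewriting in direct form: Qd = 2048.5 - 4P and Qs = -699.5 + 2P.
At equilibrium Qd = Qs, so 2048.5 - 4P = -699.5 + 2P; collecting terms, 2748 = 6P and P* = 458.
From the demand curve, Q* = 2048.5 - 4(458) = 216.5.

P* = 458, Q* = 216.5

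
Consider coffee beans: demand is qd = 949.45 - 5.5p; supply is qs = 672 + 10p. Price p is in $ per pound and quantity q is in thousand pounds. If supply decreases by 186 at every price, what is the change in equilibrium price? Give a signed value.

Δp = 12

Equating demand and supply, 949.45 - 5.5p = 672 + 10p gives 15.5p = 277.45, so p* = 17.9.
Plugging p* into demand: q* = 949.45 - 5.5(17.9) = 851.
After the shift, supply is qs = 486 + 10p.
New equilibrium: 463.45 = 15.5p, so p = 29.9 and q = 785.
Δp = 29.9 - 17.9 = 12.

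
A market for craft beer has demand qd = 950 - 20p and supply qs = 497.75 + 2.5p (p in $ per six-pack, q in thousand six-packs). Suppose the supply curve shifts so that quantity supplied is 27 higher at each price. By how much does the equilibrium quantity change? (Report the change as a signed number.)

Δq = 24

Equating demand and supply, 950 - 20p = 497.75 + 2.5p gives 22.5p = 452.25, so p* = 20.1.
Plugging p* into demand: q* = 950 - 20(20.1) = 548.
After the shift, supply is qs = 524.75 + 2.5p.
New equilibrium: 425.25 = 22.5p, so p = 18.9 and q = 572.
Δq = 572 - 548 = 24.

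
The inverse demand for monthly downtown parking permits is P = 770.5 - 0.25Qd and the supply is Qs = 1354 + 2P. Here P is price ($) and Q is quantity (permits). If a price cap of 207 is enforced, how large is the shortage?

Rewriting in direct form: Qd = 3082 - 4P.
Evaluating both curves at the ceiling price 207 gives Qd = 2254, Qs = 1768.
Shortage = Qd - Qs = 2254 - 1768 = 486.

Shortage = 486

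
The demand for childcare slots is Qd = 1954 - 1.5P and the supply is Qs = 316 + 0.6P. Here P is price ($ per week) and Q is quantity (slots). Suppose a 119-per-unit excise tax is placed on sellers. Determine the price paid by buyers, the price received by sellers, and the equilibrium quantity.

With a tax of 119 on sellers, they supply based on the net price P_s = P_b - 119, so Qs = 244.6 + 0.6P_b.
Set Qd = Qs: 1954 - 1.5P_b = 244.6 + 0.6P_b, so 1709.4 = 2.1P_b and P_b = 814.
So P_s = 695 and the quantity traded is Q = 1954 - 1.5(814) = 733.

P_b = 814, P_s = 695, Q = 733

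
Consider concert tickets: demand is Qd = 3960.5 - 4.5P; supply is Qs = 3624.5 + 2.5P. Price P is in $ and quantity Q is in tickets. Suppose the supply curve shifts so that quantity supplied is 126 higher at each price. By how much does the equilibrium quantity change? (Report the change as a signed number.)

ΔQ = 81

At equilibrium Qd = Qs, so 3960.5 - 4.5P = 3624.5 + 2.5P; collecting terms, 336 = 7P and P* = 48.
From the demand curve, Q* = 3960.5 - 4.5(48) = 3744.5.
After the shift, supply is Qs = 3750.5 + 2.5P.
The new intersection has 210 = 7P, i.e. P = 30, Q = 3825.5.
ΔQ = 3825.5 - 3744.5 = 81.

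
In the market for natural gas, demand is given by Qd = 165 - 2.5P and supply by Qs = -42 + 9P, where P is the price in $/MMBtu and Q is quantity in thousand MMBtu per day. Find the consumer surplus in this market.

Consumer surplus = 2880

Equating demand and supply, 165 - 2.5P = -42 + 9P gives 11.5P = 207, so P* = 18.
Substitute back: Q* = 165 - 2.5(18) = 120.
Demand choke price (Qd = 0): P = 165/2.5 = 66. Consumer surplus = ½ × (66 - 18) × 120 = 2880.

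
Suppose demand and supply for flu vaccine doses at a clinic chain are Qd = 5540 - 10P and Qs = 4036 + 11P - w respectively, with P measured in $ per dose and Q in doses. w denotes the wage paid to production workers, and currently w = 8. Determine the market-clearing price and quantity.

With w = 8, supply is Qs = 4028 + 11P.
At equilibrium Qd = Qs, so 5540 - 10P = 4028 + 11P; collecting terms, 1512 = 21P and P* = 72.
Then Q* = 5540 - 10(72) = 4820.

P* = 72, Q* = 4820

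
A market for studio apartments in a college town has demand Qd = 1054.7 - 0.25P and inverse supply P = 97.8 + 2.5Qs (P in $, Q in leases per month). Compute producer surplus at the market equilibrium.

Producer surplus = 502445

Inverting to quantity form: Qs = -39.12 + 0.4P.
The market clears where 1054.7 - 0.25P = -39.12 + 0.4P. Rearranging, 0.65P = 1093.82, hence P* = 1682.8.
From the demand curve, Q* = 1054.7 - 0.25(1682.8) = 634.
Supply choke price (Qs = 0): P = 97.8. Producer surplus = ½ × (1682.8 - 97.8) × 634 = 502445.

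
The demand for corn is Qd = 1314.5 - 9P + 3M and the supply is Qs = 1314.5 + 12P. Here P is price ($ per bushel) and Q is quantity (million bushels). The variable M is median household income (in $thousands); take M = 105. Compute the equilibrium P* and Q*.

P* = 15, Q* = 1494.5

With M = 105, demand is Qd = 1629.5 - 9P.
Set Qd = Qs: 1629.5 - 9P = 1314.5 + 12P, so 315 = 21P and P* = 15.
Plugging P* into demand: Q* = 1629.5 - 9(15) = 1494.5.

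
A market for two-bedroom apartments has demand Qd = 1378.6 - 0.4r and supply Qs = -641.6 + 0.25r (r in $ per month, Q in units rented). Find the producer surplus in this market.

Producer surplus = 36666.32

At equilibrium Qd = Qs, so 1378.6 - 0.4r = -641.6 + 0.25r; collecting terms, 2020.2 = 0.65r and r* = 3108.
Then Q* = 1378.6 - 0.4(3108) = 135.4.
Supply choke price (Qs = 0): r = 2566.4. Producer surplus = ½ × (3108 - 2566.4) × 135.4 = 36666.32.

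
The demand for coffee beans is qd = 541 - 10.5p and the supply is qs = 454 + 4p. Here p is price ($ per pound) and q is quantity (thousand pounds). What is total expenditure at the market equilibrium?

The market clears where 541 - 10.5p = 454 + 4p. Rearranging, 14.5p = 87, hence p* = 6.
Substitute back: q* = 541 - 10.5(6) = 478.
Total expenditure = p* × q* = 6 × 478 = 2868.

Total expenditure = 2868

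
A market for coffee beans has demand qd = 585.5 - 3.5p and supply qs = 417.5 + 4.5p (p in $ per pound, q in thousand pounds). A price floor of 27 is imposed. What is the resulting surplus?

Evaluating both curves at the floor price 27 gives qd = 491, qs = 539.
Surplus = qs - qd = 539 - 491 = 48.

Surplus = 48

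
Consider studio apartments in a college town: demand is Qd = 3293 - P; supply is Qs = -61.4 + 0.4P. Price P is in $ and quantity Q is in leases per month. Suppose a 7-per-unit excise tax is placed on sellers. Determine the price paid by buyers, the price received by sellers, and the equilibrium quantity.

The tax drives a wedge P_b - P_s = 7. Substituting P_s = P_b - 7 into supply: Qs = -64.2 + 0.4P_b.
Set Qd = Qs: 3293 - P_b = -64.2 + 0.4P_b, so 3357.2 = 1.4P_b and P_b = 2398.
So P_s = 2391 and the quantity traded is Q = 3293 - 2398 = 895.

P_b = 2398, P_s = 2391, Q = 895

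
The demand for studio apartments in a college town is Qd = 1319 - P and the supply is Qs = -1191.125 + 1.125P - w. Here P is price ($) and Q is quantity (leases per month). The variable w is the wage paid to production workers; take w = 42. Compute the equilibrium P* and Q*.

With w = 42, supply is Qs = -1233.125 + 1.125P.
Equating demand and supply, 1319 - P = -1233.125 + 1.125P gives 2.125P = 2552.125, so P* = 1201.
From the demand curve, Q* = 1319 - 1201 = 118.

P* = 1201, Q* = 118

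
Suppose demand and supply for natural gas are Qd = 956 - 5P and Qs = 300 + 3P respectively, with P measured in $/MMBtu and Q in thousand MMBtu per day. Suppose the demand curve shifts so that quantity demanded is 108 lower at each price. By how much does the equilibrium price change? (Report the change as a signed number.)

Set Qd = Qs: 956 - 5P = 300 + 3P, so 656 = 8P and P* = 82.
Plugging P* into demand: Q* = 956 - 5(82) = 546.
After the shift, demand is Qd = 848 - 5P.
Re-solving, 8P = 548 gives P = 68.5 and Q = 505.5.
ΔP = 68.5 - 82 = -13.5.

ΔP = -13.5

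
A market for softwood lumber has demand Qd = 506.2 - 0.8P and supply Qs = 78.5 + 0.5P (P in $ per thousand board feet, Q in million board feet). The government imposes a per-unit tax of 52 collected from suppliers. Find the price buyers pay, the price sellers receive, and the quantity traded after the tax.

P_b = 349, P_s = 297, Q = 227

The tax drives a wedge P_b - P_s = 52. Substituting P_s = P_b - 52 into supply: Qs = 52.5 + 0.5P_b.
Set Qd = Qs: 506.2 - 0.8P_b = 52.5 + 0.5P_b, so 453.7 = 1.3P_b and P_b = 349.
Then P_s = 349 - 52 = 297 and Q = 506.2 - 0.8(349) = 227.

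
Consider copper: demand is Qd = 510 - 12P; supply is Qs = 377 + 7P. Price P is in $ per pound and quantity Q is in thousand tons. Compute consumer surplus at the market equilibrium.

The market clears where 510 - 12P = 377 + 7P. Rearranging, 19P = 133, hence P* = 7.
Plugging P* into demand: Q* = 510 - 12(7) = 426.
Demand choke price (Qd = 0): P = 510/12 = 42.5. Consumer surplus = ½ × (42.5 - 7) × 426 = 7561.5.

Consumer surplus = 7561.5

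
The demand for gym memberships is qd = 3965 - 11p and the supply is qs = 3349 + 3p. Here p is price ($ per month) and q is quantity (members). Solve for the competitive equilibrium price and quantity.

At equilibrium qd = qs, so 3965 - 11p = 3349 + 3p; collecting terms, 616 = 14p and p* = 44.
Substitute back: q* = 3965 - 11(44) = 3481.

p* = 44, q* = 3481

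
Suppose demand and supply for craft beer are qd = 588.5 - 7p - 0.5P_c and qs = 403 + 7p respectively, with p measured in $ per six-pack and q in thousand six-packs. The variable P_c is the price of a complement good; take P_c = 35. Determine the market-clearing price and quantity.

p* = 12, q* = 487

With P_c = 35, demand is qd = 571 - 7p.
At equilibrium qd = qs, so 571 - 7p = 403 + 7p; collecting terms, 168 = 14p and p* = 12.
Substitute back: q* = 571 - 7(12) = 487.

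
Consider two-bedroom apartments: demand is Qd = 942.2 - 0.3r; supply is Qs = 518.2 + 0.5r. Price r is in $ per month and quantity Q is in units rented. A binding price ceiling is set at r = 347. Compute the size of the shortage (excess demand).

Shortage = 146.4

Evaluating both curves at the ceiling price 347 gives Qd = 838.1, Qs = 691.7.
Shortage = Qd - Qs = 838.1 - 691.7 = 146.4.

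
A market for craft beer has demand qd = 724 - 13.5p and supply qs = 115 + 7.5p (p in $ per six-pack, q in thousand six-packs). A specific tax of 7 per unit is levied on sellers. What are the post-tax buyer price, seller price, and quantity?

p_b = 31.5, p_s = 24.5, q = 298.75

With a tax of 7 on sellers, they supply based on the net price p_s = p_b - 7, so qs = 62.5 + 7.5p_b.
Equate demand and the shifted supply: 724 - 13.5p_b = 62.5 + 7.5p_b, giving 21p_b = 661.5, so p_b = 31.5.
Then p_s = 31.5 - 7 = 24.5 and q = 724 - 13.5(31.5) = 298.75.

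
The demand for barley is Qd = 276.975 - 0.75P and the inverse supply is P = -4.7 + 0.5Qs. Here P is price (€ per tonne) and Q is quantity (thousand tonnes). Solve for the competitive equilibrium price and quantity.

In direct form, Qs = 9.4 + 2P.
At equilibrium Qd = Qs, so 276.975 - 0.75P = 9.4 + 2P; collecting terms, 267.575 = 2.75P and P* = 97.3.
Then Q* = 276.975 - 0.75(97.3) = 204.

P* = 97.3, Q* = 204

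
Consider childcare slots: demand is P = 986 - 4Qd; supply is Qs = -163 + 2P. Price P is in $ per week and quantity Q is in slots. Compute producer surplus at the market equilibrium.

Producer surplus = 10100.25

Solving each curve for Q: Qd = 246.5 - 0.25P.
The market clears where 246.5 - 0.25P = -163 + 2P. Rearranging, 2.25P = 409.5, hence P* = 182.
Then Q* = 246.5 - 0.25(182) = 201.
Supply choke price (Qs = 0): P = 81.5. Producer surplus = ½ × (182 - 81.5) × 201 = 10100.25.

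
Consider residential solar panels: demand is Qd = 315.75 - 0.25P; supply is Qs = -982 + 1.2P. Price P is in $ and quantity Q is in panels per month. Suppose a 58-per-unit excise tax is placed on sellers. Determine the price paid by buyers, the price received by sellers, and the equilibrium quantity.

P_b = 943, P_s = 885, Q = 80

Sellers keep P_s = P_b - 58 per unit, so supply in terms of the buyer price is Qs = -1051.6 + 1.2P_b.
Market clearing requires 315.75 - 0.25P_b = -1051.6 + 1.2P_b; hence 1367.35 = 1.45P_b and P_b = 943.
So P_s = 885 and the quantity traded is Q = 315.75 - 0.25(943) = 80.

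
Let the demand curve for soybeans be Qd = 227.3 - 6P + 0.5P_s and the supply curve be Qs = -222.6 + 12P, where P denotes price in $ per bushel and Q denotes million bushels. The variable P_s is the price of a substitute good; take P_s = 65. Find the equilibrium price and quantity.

With P_s = 65, demand is Qd = 259.8 - 6P.
Equating demand and supply, 259.8 - 6P = -222.6 + 12P gives 18P = 482.4, so P* = 26.8.
Plugging P* into demand: Q* = 259.8 - 6(26.8) = 99.

P* = 26.8, Q* = 99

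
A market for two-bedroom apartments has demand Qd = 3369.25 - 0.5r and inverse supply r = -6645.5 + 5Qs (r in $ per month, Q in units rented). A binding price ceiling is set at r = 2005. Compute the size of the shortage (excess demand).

Inverting to quantity form: Qs = 1329.1 + 0.2r.
At r = 2005: Qd = 2366.75 and Qs = 1730.1.
Shortage = Qd - Qs = 2366.75 - 1730.1 = 636.65.

Shortage = 636.65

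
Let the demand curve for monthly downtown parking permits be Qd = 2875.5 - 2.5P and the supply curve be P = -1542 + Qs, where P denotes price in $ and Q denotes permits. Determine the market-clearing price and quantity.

In direct form, Qs = 1542 + P.
Set Qd = Qs: 2875.5 - 2.5P = 1542 + P, so 1333.5 = 3.5P and P* = 381.
Plugging P* into demand: Q* = 2875.5 - 2.5(381) = 1923.

P* = 381, Q* = 1923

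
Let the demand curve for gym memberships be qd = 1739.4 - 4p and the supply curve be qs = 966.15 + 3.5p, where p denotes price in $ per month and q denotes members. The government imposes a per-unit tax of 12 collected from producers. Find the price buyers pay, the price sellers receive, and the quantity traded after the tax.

p_b = 108.7, p_s = 96.7, q = 1304.6

Producers keep p_s = p_b - 12 per unit, so supply in terms of the buyer price is qs = 924.15 + 3.5p_b.
Set qd = qs: 1739.4 - 4p_b = 924.15 + 3.5p_b, so 815.25 = 7.5p_b and p_b = 108.7.
So p_s = 96.7 and the quantity traded is q = 1739.4 - 4(108.7) = 1304.6.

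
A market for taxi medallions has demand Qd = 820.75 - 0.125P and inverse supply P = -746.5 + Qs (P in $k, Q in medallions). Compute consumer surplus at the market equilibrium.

Consumer surplus = 2640625

Inverting to quantity form: Qs = 746.5 + P.
Equating demand and supply, 820.75 - 0.125P = 746.5 + P gives 1.125P = 74.25, so P* = 66.
Substitute back: Q* = 820.75 - 0.125(66) = 812.5.
Demand choke price (Qd = 0): P = 820.75/0.125 = 6566. Consumer surplus = ½ × (6566 - 66) × 812.5 = 2640625.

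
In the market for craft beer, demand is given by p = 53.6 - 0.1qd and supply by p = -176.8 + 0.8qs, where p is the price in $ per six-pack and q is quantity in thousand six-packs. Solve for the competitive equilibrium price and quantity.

p* = 28, q* = 256

Solving each curve for q: qd = 536 - 10p and qs = 221 + 1.25p.
Equating demand and supply, 536 - 10p = 221 + 1.25p gives 11.25p = 315, so p* = 28.
Substitute back: q* = 536 - 10(28) = 256.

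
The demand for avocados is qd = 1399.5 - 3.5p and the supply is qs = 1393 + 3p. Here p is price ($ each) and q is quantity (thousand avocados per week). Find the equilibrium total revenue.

Set qd = qs: 1399.5 - 3.5p = 1393 + 3p, so 6.5 = 6.5p and p* = 1.
Substitute back: q* = 1399.5 - 3.5(1) = 1396.
Total revenue = p* × q* = 1 × 1396 = 1396.

Total revenue = 1396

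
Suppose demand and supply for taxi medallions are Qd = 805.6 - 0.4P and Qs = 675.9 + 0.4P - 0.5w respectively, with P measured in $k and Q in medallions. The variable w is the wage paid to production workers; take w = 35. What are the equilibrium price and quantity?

With w = 35, supply is Qs = 658.4 + 0.4P.
Set Qd = Qs: 805.6 - 0.4P = 658.4 + 0.4P, so 147.2 = 0.8P and P* = 184.
From the demand curve, Q* = 805.6 - 0.4(184) = 732.

P* = 184, Q* = 732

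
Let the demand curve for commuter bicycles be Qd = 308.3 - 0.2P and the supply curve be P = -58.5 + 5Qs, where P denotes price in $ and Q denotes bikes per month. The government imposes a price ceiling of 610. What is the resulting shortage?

Shortage = 52.6

Solving each curve for Q: Qs = 11.7 + 0.2P.
Evaluating both curves at the ceiling price 610 gives Qd = 186.3, Qs = 133.7.
Shortage = Qd - Qs = 186.3 - 133.7 = 52.6.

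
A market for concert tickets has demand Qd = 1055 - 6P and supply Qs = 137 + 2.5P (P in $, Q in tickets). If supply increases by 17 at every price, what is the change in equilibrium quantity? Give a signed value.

The market clears where 1055 - 6P = 137 + 2.5P. Rearranging, 8.5P = 918, hence P* = 108.
Then Q* = 1055 - 6(108) = 407.
After the shift, supply is Qs = 154 + 2.5P.
New equilibrium: 901 = 8.5P, so P = 106 and Q = 419.
ΔQ = 419 - 407 = 12.

ΔQ = 12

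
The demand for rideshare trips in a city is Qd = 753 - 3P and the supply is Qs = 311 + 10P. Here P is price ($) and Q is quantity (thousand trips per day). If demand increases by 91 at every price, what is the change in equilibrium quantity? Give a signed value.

At equilibrium Qd = Qs, so 753 - 3P = 311 + 10P; collecting terms, 442 = 13P and P* = 34.
Substitute back: Q* = 753 - 3(34) = 651.
After the shift, demand is Qd = 844 - 3P.
The new intersection has 533 = 13P, i.e. P = 41, Q = 721.
ΔQ = 721 - 651 = 70.

ΔQ = 70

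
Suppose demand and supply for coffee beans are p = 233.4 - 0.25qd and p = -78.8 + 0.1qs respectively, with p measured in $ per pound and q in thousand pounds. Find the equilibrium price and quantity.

Rewriting in direct form: qd = 933.6 - 4p and qs = 788 + 10p.
At equilibrium qd = qs, so 933.6 - 4p = 788 + 10p; collecting terms, 145.6 = 14p and p* = 10.4.
From the demand curve, q* = 933.6 - 4(10.4) = 892.

p* = 10.4, q* = 892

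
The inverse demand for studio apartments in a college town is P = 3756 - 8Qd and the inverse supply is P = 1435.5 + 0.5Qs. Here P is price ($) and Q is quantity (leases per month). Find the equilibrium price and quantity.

P* = 1572, Q* = 273

Rewriting in direct form: Qd = 469.5 - 0.125P and Qs = -2871 + 2P.
At equilibrium Qd = Qs, so 469.5 - 0.125P = -2871 + 2P; collecting terms, 3340.5 = 2.125P and P* = 1572.
Then Q* = 469.5 - 0.125(1572) = 273.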